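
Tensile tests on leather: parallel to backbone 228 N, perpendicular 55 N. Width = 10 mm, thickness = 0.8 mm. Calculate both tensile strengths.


Area = 10 x 0.8 = 8.0 mm^2
TS (parallel) = 228 / 8.0 = 28.50 N/mm^2
TS (perpendicular) = 55 / 8.0 = 6.88 N/mm^2


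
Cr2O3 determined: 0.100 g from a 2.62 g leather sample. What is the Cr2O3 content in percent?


3.82%

Cr2O3% = 0.100 / 2.62 x 100
Cr2O3% = 3.82%


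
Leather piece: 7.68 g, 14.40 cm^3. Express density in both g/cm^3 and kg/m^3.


0.533 g/cm^3
533 kg/m^3


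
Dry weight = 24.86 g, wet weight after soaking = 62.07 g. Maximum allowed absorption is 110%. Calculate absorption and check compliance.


Absorption = 149.7%
Compliant: No


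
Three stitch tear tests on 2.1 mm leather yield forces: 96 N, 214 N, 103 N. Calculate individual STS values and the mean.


STS1 = 45.7 N/mm
STS2 = 101.9 N/mm
STS3 = 49.0 N/mm
Mean = 65.5 N/mm

STS1 = 96 / 2.1 = 45.7 N/mm
STS2 = 214 / 2.1 = 101.9 N/mm
STS3 = 103 / 2.1 = 49.0 N/mm
Mean = (45.7 + 101.9 + 49.0) / 3 = 65.5 N/mm


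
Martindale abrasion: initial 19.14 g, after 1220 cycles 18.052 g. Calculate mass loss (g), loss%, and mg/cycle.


Loss = 19.14 - 18.052 = 1.088 g
Loss% = 1.088 / 19.14 x 100 = 5.68%
Rate = 1.088 / 1220 x 1000 = 0.892 mg/cycle


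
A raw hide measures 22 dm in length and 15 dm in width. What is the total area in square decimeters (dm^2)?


Area = length x width
Area = 22 x 15 = 330 dm^2


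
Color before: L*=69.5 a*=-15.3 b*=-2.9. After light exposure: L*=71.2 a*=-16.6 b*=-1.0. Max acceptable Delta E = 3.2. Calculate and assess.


Delta E = 2.86
Passes: Yes

dL = 1.7, da = -1.3, db = 1.9
dE = sqrt((1.7)^2 + (-1.3)^2 + (1.9)^2) = 2.86
Max = 3.2
Passes: Yes


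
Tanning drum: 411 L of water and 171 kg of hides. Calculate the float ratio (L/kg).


Float ratio = water / hide weight
Ratio = 411 / 171 = 2.4


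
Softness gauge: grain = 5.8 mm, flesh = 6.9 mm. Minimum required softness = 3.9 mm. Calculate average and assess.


Average softness = 6.35 mm
Meets requirement: Yes


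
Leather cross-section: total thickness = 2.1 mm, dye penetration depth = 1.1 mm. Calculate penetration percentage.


Penetration% = 1.1 / 2.1 x 100
Penetration = 52.4%


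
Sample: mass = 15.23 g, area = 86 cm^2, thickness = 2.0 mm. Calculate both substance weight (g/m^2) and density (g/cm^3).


SW = 15.23 / 86 x 10000 = 1770.9 g/m^2
Volume = 86 x 2.0 / 10 = 17.20 cm^3
Density = 15.23 / 17.20 = 0.885 g/cm^3


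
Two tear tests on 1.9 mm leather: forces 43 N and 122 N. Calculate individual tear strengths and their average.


Tear 1 = 43 / 1.9 = 22.6 N/mm
Tear 2 = 122 / 1.9 = 64.2 N/mm
Average = (22.6 + 64.2) / 2 = 43.4 N/mm


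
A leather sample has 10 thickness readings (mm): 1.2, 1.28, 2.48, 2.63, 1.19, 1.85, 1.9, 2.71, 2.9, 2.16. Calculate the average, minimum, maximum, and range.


Average = 2.03 mm
Min = 1.19 mm
Max = 2.9 mm
Range = 1.71 mm

Sum = 20.30
Average = 20.30 / 10 = 2.03 mm
Minimum = 1.19 mm
Maximum = 2.9 mm
Range = 2.9 - 1.19 = 1.71 mm


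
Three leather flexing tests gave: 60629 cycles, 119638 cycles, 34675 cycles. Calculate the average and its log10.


Average = 71647 cycles
log10 = 4.86

Average = (60629 + 119638 + 34675) / 3 = 71647 cycles
log10(71647) = 4.86


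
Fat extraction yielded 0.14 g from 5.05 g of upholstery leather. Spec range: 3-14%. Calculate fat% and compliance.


Fat content = 2.8%
Compliant: No

Fat% = 0.14 / 5.05 x 100 = 2.8%
Spec range: 3-14%
Compliant: No


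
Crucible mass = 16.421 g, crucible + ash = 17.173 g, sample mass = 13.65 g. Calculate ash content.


Ash mass = 0.752 g
Ash content = 5.51%


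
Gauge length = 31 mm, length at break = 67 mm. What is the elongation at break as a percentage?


116.1%


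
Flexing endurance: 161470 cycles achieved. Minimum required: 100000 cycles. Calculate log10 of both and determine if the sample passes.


log10(161470) = 5.21
log10(100000) = 5.00
Passes: Yes


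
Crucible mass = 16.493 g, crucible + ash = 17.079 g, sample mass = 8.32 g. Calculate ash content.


Ash mass = 0.586 g
Ash content = 7.04%


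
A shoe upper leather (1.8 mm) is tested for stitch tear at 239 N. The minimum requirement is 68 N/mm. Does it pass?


STS = 132.8 N/mm
Passes: Yes


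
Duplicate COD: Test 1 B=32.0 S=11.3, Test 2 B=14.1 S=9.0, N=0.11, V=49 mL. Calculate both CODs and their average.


COD1 = (32.0 - 11.3) x 0.11 x 8000 / 49 = 371.8 mg/L
COD2 = (14.1 - 9.0) x 0.11 x 8000 / 49 = 91.6 mg/L
Average = (371.8 + 91.6) / 2 = 231.7 mg/L


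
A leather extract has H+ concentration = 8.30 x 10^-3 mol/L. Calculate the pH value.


pH = 2.08


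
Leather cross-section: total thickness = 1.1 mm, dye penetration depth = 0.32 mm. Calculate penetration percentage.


29.1%


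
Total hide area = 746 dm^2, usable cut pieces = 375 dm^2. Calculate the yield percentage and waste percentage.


Yield = 50.3%
Waste = 49.7%

Yield = 375 / 746 x 100 = 50.3%
Waste = 746 - 375 = 371 dm^2
Waste% = 100 - 50.3 = 49.7%


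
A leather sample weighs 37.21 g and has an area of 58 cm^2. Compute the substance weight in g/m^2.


6415.5 g/m^2


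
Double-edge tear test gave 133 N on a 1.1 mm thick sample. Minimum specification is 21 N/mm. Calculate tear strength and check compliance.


Tear strength = 120.9 N/mm
Compliant: Yes


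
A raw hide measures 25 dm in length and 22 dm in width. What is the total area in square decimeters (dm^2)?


Area = length x width
Area = 25 x 22 = 550 dm^2


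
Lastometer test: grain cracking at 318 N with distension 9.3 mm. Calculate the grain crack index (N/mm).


34.2 N/mm


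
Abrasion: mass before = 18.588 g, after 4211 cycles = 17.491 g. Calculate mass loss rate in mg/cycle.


0.261 mg/cycle

Mass loss = 18.588 - 17.491 = 1.097 g
Rate = 1.097 / 4211 x 1000 = 0.261 mg/cycle


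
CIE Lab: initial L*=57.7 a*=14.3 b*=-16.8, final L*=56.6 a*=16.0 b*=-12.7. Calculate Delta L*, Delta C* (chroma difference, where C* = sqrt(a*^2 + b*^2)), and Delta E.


Delta L* = -1.1
Delta C* = -1.63
Delta E = 4.57


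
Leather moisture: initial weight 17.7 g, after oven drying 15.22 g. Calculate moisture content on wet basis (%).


14.0%

Moisture = 17.7 - 15.22 = 2.48 g
MC = 2.48 / 17.7 x 100 = 14.0%


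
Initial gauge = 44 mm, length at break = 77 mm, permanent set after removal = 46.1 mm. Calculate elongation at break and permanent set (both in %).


Elongation at break = (77 - 44) / 44 x 100 = 75.0%
Permanent set = (46.1 - 44) / 44 x 100 = 4.8%


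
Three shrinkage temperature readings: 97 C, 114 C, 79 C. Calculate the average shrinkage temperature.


Average = (97 + 114 + 79) / 3
Average = 290 / 3 = 96.7 C


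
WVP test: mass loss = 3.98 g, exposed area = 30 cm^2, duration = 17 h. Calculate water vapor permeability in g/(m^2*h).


78.04 g/(m^2*h)


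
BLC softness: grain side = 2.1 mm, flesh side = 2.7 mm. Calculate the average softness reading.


2.40 mm

Average = (2.1 + 2.7) / 2
Average = 2.40 mm


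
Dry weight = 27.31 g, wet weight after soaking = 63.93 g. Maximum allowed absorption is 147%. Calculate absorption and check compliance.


WA = (63.93 - 27.31) / 27.31 x 100 = 134.1%
Maximum allowed: 147%
Compliant: Yes


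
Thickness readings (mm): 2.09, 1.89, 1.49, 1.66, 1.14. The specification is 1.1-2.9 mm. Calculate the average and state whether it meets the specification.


Sum = 8.27
Average = 8.27 / 5 = 1.65 mm
Specification range: 1.1 to 2.9 mm
Within spec: Yes


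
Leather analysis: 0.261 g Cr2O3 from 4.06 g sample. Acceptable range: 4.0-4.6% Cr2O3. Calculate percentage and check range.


Cr2O3 = 6.43%
Within range: No

Cr2O3% = 0.261 / 4.06 x 100 = 6.43%
Acceptable range: 4.0 to 4.6%
Within range: No


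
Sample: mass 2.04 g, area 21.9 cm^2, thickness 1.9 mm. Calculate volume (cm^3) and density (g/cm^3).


Thickness in cm = 1.9 / 10 = 0.19 cm
Volume = 21.9 x 0.19 = 4.161 cm^3
Density = 2.04 / 4.161 = 0.490 g/cm^3


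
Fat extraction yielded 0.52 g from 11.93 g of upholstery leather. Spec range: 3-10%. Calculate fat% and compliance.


Fat% = 0.52 / 11.93 x 100 = 4.4%
Spec range: 3-10%
Compliant: Yes


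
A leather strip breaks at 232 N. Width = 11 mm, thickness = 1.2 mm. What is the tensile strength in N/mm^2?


Cross-sectional area = 11 x 1.2 = 13.2 mm^2
Tensile strength = 232 / 13.2 = 17.58 N/mm^2


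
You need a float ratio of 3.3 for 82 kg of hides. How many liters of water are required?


Water = hide weight x target ratio
Water = 82 x 3.3 = 270.6 L


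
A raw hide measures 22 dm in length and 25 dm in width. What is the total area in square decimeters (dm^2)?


550 dm^2


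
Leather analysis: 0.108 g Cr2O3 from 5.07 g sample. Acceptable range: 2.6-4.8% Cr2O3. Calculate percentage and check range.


Cr2O3% = 0.108 / 5.07 x 100 = 2.13%
Acceptable range: 2.6 to 4.8%
Within range: No


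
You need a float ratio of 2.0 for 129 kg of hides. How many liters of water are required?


258.0 L


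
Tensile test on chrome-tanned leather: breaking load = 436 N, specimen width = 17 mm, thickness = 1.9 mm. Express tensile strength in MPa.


Cross-section = 17 x 1.9 = 32.3 mm^2
TS = 436 / 32.3 = 13.50 MPa
(1 N/mm^2 = 1 MPa)


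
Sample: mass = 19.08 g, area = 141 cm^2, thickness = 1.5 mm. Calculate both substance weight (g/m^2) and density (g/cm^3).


Substance weight = 1353.2 g/m^2
Density = 0.902 g/cm^3

SW = 19.08 / 141 x 10000 = 1353.2 g/m^2
Volume = 141 x 1.5 / 10 = 21.15 cm^3
Density = 19.08 / 21.15 = 0.902 g/cm^3


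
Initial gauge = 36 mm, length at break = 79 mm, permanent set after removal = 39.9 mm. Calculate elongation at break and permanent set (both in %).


Elongation at break = (79 - 36) / 36 x 100 = 119.4%
Permanent set = (39.9 - 36) / 36 x 100 = 10.8%


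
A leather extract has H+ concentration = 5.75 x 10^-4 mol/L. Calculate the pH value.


pH = 3.24

pH = -log10[H+]
pH = -log10(5.75 x 10^-4) = 3.24


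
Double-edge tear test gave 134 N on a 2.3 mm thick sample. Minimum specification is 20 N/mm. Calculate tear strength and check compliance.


Tear strength = 134 / 2.3 = 58.3 N/mm
Required minimum = 20 N/mm
Compliant: Yes


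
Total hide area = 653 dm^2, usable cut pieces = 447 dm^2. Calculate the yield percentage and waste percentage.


Yield = 68.5%
Waste = 31.5%

Yield = 447 / 653 x 100 = 68.5%
Waste = 653 - 447 = 206 dm^2
Waste% = 100 - 68.5 = 31.5%


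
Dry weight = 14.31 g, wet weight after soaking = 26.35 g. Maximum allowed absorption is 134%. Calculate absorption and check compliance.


WA = (26.35 - 14.31) / 14.31 x 100 = 84.1%
Maximum allowed: 134%
Compliant: Yes


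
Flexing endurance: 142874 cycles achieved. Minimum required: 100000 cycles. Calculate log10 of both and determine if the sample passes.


Achieved: log10 = 5.15
Required: log10 = 5.00
Passes: Yes


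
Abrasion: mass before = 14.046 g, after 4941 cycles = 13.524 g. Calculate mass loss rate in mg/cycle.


Mass loss = 14.046 - 13.524 = 0.522 g
Rate = 0.522 / 4941 x 1000 = 0.106 mg/cycle


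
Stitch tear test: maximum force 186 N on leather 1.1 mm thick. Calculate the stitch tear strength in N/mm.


169.1 N/mm

Stitch tear strength = force / thickness
STS = 186 / 1.1 = 169.1 N/mm


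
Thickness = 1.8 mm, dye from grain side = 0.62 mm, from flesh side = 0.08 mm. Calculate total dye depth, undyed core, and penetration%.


Total dyed = 0.62 + 0.08 = 0.70 mm
Undyed core = 1.8 - 0.70 = 1.10 mm
Penetration = 0.70 / 1.8 x 100 = 38.9%


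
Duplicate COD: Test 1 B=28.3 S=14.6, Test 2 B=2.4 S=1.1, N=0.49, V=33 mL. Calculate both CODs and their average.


COD1 = 1627.4 mg/L
COD2 = 154.4 mg/L
Average = 890.9 mg/L

COD1 = (28.3 - 14.6) x 0.49 x 8000 / 33 = 1627.4 mg/L
COD2 = (2.4 - 1.1) x 0.49 x 8000 / 33 = 154.4 mg/L
Average = (1627.4 + 154.4) / 2 = 890.9 mg/L


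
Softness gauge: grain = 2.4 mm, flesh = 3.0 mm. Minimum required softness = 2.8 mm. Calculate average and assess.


Average softness = 2.70 mm
Meets requirement: No

Average = (2.4 + 3.0) / 2 = 2.70 mm
Minimum = 2.8 mm
Meets requirement: No


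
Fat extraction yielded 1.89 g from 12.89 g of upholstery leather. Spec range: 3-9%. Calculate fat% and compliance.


Fat% = 1.89 / 12.89 x 100 = 14.7%
Spec range: 3-9%
Compliant: No


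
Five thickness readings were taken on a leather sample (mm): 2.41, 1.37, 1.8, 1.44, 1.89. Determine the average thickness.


Sum = 2.41 + 1.37 + 1.8 + 1.44 + 1.89 = 8.91
Average = 8.91 / 5 = 1.78 mm


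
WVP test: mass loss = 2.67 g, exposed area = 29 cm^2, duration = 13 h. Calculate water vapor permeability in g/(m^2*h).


WVP = mass_loss / (area x time) x 10000
WVP = 2.67 / (29 x 13) x 10000
WVP = 2.67 / 377 x 10000 = 70.82 g/(m^2*h)


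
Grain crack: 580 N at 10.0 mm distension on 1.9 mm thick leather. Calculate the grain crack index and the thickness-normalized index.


Crack index = 580 / 10.0 = 58.0 N/mm
Normalized = 58.0 / 1.9 = 30.5 N/mm per mm


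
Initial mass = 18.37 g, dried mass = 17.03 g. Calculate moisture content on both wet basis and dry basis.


Wet basis = 7.3%
Dry basis = 7.9%

Moisture lost = 18.37 - 17.03 = 1.34 g
Wet basis MC = 1.34 / 18.37 x 100 = 7.3%
Dry basis MC = 1.34 / 17.03 x 100 = 7.9%


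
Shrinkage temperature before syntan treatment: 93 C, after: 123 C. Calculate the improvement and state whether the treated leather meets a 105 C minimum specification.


Improvement = 123 - 93 = 30 C
Spec check: 123 C >= 105 C? Yes


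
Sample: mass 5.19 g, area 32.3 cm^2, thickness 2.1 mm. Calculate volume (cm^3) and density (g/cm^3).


Thickness in cm = 2.1 / 10 = 0.21 cm
Volume = 32.3 x 0.21 = 6.783 cm^3
Density = 5.19 / 6.783 = 0.765 g/cm^3


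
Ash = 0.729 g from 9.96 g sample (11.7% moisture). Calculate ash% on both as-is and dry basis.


As-is ash = 7.32%
Dry-basis ash = 8.29%


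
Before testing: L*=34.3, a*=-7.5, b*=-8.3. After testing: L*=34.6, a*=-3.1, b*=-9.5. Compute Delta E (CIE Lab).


dL = 34.6 - 34.3 = 0.3
da = -3.1 - (-7.5) = 4.4
db = -9.5 - (-8.3) = -1.2
dE = sqrt((0.3)^2 + (4.4)^2 + (-1.2)^2) = 4.57


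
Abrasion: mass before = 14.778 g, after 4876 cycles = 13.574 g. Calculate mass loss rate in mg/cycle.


0.247 mg/cycle

Mass loss = 14.778 - 13.574 = 1.204 g
Rate = 1.204 / 4876 x 1000 = 0.247 mg/cycle


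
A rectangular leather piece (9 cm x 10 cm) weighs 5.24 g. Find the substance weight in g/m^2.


Area = 9 x 10 = 90 cm^2
SW = 5.24 / 90 x 10000 = 582.2 g/m^2


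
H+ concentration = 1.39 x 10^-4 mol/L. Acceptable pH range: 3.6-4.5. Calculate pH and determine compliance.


pH = 3.86
Compliant: Yes

pH = -log10(1.39 x 10^-4) = 3.86
Range: 3.6 to 4.5
Compliant: Yes


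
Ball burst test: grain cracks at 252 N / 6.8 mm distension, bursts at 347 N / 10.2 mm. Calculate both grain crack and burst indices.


Crack index = 252 / 6.8 = 37.1 N/mm
Burst index = 347 / 10.2 = 34.0 N/mm


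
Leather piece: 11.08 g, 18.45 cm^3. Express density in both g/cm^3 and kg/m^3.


Density = 11.08 / 18.45 = 0.601 g/cm^3
Convert: 0.601 x 1000 = 601 kg/m^3


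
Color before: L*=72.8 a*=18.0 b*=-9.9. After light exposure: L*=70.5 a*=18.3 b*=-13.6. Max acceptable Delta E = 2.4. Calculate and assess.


Delta E = 4.37
Passes: No

dL = -2.3, da = 0.3, db = -3.7
dE = sqrt((-2.3)^2 + (0.3)^2 + (-3.7)^2) = 4.37
Max = 2.4
Passes: No


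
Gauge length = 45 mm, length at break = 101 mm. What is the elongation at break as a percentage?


Extension = 101 - 45 = 56 mm
Elongation = 56 / 45 x 100 = 124.4%


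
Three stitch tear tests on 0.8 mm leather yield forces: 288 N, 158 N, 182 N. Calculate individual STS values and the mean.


STS1 = 360.0 N/mm
STS2 = 197.5 N/mm
STS3 = 227.5 N/mm
Mean = 261.7 N/mm

STS1 = 288 / 0.8 = 360.0 N/mm
STS2 = 158 / 0.8 = 197.5 N/mm
STS3 = 182 / 0.8 = 227.5 N/mm
Mean = (360.0 + 197.5 + 227.5) / 3 = 261.7 N/mm


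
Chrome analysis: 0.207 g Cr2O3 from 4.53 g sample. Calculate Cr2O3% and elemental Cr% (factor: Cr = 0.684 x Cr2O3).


Cr2O3% = 0.207 / 4.53 x 100 = 4.57%
Cr% = 4.57 x 0.684 = 3.13%


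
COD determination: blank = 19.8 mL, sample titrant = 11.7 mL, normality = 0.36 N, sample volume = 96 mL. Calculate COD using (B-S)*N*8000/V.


243.0 mg/L

COD = (19.8 - 11.7) x 0.36 x 8000 / 96
COD = 8.1 x 0.36 x 8000 / 96
COD = 243.0 mg/L


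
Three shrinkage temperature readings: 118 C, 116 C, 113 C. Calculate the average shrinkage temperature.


115.7 C


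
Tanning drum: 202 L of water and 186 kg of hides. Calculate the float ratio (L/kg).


Float ratio = water / hide weight
Ratio = 202 / 186 = 1.1


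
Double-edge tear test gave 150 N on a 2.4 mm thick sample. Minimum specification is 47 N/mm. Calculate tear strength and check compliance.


Tear strength = 62.5 N/mm
Compliant: Yes


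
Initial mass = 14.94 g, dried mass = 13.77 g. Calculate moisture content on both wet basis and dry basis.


Wet basis = 7.8%
Dry basis = 8.5%

Moisture lost = 14.94 - 13.77 = 1.17 g
Wet basis MC = 1.17 / 14.94 x 100 = 7.8%
Dry basis MC = 1.17 / 13.77 x 100 = 8.5%


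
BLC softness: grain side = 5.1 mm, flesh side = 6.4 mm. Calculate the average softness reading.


Average = (5.1 + 6.4) / 2
Average = 5.75 mm


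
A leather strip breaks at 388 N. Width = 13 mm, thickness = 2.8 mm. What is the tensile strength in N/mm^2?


Cross-sectional area = 13 x 2.8 = 36.4 mm^2
Tensile strength = 388 / 36.4 = 10.66 N/mm^2


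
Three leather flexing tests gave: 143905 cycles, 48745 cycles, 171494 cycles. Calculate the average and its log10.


Average = 121381 cycles
log10 = 5.08


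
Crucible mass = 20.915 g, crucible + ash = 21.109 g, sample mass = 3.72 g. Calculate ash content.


Ash mass = 21.109 - 20.915 = 0.194 g
Ash% = 0.194 / 3.72 x 100 = 5.22%


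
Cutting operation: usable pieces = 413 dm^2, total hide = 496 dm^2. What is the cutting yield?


Yield = usable / total x 100
Yield = 413 / 496 x 100 = 83.3%


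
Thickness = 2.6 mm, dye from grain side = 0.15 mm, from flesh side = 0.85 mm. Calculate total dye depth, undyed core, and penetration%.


Total dyed = 0.15 + 0.85 = 1.00 mm
Undyed core = 2.6 - 1.00 = 1.60 mm
Penetration = 1.00 / 2.6 x 100 = 38.5%


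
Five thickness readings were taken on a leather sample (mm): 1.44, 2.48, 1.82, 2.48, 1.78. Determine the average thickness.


Sum = 1.44 + 2.48 + 1.82 + 2.48 + 1.78 = 10.00
Average = 10.00 / 5 = 2.00 mm


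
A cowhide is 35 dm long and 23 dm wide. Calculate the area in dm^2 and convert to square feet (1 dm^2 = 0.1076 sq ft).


805 dm^2
86.62 sq ft

Area = 35 x 23 = 805 dm^2
Conversion: 805 x 0.1076 = 86.62 sq ft


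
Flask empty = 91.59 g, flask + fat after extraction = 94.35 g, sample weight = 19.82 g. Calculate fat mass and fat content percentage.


Fat mass = 94.35 - 91.59 = 2.76 g
Fat% = 2.76 / 19.82 x 100 = 13.9%


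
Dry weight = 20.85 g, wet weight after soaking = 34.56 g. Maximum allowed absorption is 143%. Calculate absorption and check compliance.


WA = (34.56 - 20.85) / 20.85 x 100 = 65.8%
Maximum allowed: 143%
Compliant: Yes


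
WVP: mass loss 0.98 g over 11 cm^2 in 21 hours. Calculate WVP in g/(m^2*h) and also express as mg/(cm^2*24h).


WVP = 0.98 / (11 x 21) x 10000 = 42.42 g/(m^2*h)
Mass loss in mg = 0.98 x 1000 = 980 mg
Per cm^2 per 24h in mg: 980 x 24 / (11 x 21) = 23520 / 231 = 101.82 mg/(cm^2*24h)


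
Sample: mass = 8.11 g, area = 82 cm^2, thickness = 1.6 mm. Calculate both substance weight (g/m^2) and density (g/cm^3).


Substance weight = 989.0 g/m^2
Density = 0.618 g/cm^3

SW = 8.11 / 82 x 10000 = 989.0 g/m^2
Volume = 82 x 1.6 / 10 = 13.12 cm^3
Density = 8.11 / 13.12 = 0.618 g/cm^3


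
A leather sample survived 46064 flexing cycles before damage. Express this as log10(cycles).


4.66


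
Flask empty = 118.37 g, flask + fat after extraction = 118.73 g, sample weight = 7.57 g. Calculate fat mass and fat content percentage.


Fat mass = 118.73 - 118.37 = 0.36 g
Fat% = 0.36 / 7.57 x 100 = 4.8%


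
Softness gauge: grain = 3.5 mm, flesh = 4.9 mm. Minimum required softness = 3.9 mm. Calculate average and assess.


Average softness = 4.20 mm
Meets requirement: Yes

Average = (3.5 + 4.9) / 2 = 4.20 mm
Minimum = 3.9 mm
Meets requirement: Yes


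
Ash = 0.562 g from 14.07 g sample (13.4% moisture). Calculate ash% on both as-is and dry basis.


As-is ash% = 0.562 / 14.07 x 100 = 3.99%
Dry mass = 14.07 x (100 - 13.4) / 100 = 12.18462 g
Dry-basis ash% = 0.562 / 12.18462 x 100 = 4.61%


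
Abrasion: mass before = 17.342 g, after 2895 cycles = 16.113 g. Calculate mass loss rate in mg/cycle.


0.425 mg/cycle

Mass loss = 17.342 - 16.113 = 1.229 g
Rate = 1.229 / 2895 x 1000 = 0.425 mg/cycle


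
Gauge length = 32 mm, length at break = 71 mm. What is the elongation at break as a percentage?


Extension = 71 - 32 = 39 mm
Elongation = 39 / 32 x 100 = 121.9%


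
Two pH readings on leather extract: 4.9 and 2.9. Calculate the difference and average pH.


Difference = 2.0
Average pH = 3.90


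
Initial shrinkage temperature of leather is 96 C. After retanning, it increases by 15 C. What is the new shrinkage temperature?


New Ts = 96 + 15 = 111 C


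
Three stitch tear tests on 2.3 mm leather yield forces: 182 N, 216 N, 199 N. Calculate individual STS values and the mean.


STS1 = 182 / 2.3 = 79.1 N/mm
STS2 = 216 / 2.3 = 93.9 N/mm
STS3 = 199 / 2.3 = 86.5 N/mm
Mean = (79.1 + 93.9 + 86.5) / 3 = 86.5 N/mm


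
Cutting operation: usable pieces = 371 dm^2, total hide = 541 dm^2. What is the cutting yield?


Yield = usable / total x 100
Yield = 371 / 541 x 100 = 68.6%


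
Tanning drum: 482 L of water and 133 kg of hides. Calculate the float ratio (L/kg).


3.6


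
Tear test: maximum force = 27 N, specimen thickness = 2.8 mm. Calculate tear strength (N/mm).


9.6 N/mm


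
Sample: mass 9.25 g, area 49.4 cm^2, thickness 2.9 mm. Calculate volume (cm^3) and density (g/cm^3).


Thickness in cm = 2.9 / 10 = 0.29 cm
Volume = 49.4 x 0.29 = 14.326 cm^3
Density = 9.25 / 14.326 = 0.646 g/cm^3


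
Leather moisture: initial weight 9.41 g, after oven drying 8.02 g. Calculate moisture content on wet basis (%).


Moisture = 9.41 - 8.02 = 1.39 g
MC = 1.39 / 9.41 x 100 = 14.8%


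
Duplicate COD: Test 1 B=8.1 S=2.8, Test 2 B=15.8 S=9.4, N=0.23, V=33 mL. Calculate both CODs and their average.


COD1 = 295.5 mg/L
COD2 = 356.8 mg/L
Average = 326.2 mg/L

COD1 = (8.1 - 2.8) x 0.23 x 8000 / 33 = 295.5 mg/L
COD2 = (15.8 - 9.4) x 0.23 x 8000 / 33 = 356.8 mg/L
Average = (295.5 + 356.8) / 2 = 326.2 mg/L


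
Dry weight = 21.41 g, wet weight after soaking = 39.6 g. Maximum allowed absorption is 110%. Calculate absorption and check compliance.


Absorption = 85.0%
Compliant: Yes

WA = (39.6 - 21.41) / 21.41 x 100 = 85.0%
Maximum allowed: 110%
Compliant: Yes


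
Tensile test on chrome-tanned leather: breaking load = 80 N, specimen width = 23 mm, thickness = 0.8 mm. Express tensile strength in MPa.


Cross-section = 23 x 0.8 = 18.4 mm^2
TS = 80 / 18.4 = 4.35 MPa
(1 N/mm^2 = 1 MPa)


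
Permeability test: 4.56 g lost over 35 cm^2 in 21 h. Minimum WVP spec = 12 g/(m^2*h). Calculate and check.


WVP = 62.04 g/(m^2*h)
Meets specification: Yes


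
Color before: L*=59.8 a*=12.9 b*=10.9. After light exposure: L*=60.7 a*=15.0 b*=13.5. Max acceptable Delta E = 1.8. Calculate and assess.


Delta E = 3.46
Passes: No

dL = 0.9, da = 2.1, db = 2.6
dE = sqrt((0.9)^2 + (2.1)^2 + (2.6)^2) = 3.46
Max = 1.8
Passes: No


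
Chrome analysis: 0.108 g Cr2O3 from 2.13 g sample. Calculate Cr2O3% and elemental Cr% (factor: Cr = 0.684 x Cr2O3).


Cr2O3% = 0.108 / 2.13 x 100 = 5.07%
Cr% = 5.07 x 0.684 = 3.47%


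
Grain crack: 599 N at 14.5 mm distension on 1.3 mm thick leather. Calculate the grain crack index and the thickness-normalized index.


Crack index = 599 / 14.5 = 41.3 N/mm
Normalized = 41.3 / 1.3 = 31.8 N/mm per mm


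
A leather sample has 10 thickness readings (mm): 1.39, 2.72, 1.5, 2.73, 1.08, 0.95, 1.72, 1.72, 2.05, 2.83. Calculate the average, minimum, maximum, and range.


Average = 1.87 mm
Min = 0.95 mm
Max = 2.83 mm
Range = 1.88 mm


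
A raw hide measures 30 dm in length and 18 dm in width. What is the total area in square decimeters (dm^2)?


Area = length x width
Area = 30 x 18 = 540 dm^2


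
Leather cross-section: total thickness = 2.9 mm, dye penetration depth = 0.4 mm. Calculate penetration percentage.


13.8%

Penetration% = 0.4 / 2.9 x 100
Penetration = 13.8%


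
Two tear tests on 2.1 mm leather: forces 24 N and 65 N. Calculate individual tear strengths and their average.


Tear 1 = 11.4 N/mm
Tear 2 = 31.0 N/mm
Average = 21.2 N/mm


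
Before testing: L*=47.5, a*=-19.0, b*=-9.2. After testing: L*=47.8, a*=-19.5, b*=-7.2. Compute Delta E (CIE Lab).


Delta E = 2.08


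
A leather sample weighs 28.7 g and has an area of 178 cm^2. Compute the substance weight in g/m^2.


Substance weight = mass / area x 10000
SW = 28.7 / 178 x 10000
SW = 1612.4 g/m^2


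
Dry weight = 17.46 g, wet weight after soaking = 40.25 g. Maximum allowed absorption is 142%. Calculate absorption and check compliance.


Absorption = 130.5%
Compliant: Yes

WA = (40.25 - 17.46) / 17.46 x 100 = 130.5%
Maximum allowed: 142%
Compliant: Yes


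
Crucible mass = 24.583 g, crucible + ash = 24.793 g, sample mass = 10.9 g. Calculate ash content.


Ash mass = 0.210 g
Ash content = 1.93%


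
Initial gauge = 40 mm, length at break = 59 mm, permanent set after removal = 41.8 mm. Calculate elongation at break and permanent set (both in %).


Elongation at break = 47.5%
Permanent set = 4.5%


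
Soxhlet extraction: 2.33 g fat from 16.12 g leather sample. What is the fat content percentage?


14.5%


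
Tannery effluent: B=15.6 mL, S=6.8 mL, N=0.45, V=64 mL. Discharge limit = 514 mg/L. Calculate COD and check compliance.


COD = (15.6 - 6.8) x 0.45 x 8000 / 64 = 495.0 mg/L
Limit: 514 mg/L
Compliant: Yes


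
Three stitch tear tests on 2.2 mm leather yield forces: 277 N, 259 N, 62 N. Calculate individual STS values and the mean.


STS1 = 277 / 2.2 = 125.9 N/mm
STS2 = 259 / 2.2 = 117.7 N/mm
STS3 = 62 / 2.2 = 28.2 N/mm
Mean = (125.9 + 117.7 + 28.2) / 3 = 90.6 N/mm


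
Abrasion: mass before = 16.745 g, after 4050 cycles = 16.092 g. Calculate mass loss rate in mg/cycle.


Mass loss = 16.745 - 16.092 = 0.653 g
Rate = 0.653 / 4050 x 1000 = 0.161 mg/cycle


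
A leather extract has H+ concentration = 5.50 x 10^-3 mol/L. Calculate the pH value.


pH = -log10[H+]
pH = -log10(5.50 x 10^-3) = 2.26


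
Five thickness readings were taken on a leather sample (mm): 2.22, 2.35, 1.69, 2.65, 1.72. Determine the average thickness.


2.13 mm


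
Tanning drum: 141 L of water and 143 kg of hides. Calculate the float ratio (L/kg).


1.0

Float ratio = water / hide weight
Ratio = 141 / 143 = 1.0


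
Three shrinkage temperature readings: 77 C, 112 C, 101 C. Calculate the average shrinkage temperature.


96.7 C


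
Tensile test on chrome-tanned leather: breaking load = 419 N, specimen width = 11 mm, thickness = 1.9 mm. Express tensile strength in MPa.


20.05 MPa


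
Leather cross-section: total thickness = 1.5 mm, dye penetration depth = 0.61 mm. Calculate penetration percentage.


Penetration% = 0.61 / 1.5 x 100
Penetration = 40.7%


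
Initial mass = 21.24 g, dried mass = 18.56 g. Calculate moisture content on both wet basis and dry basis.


Wet basis = 12.6%
Dry basis = 14.4%


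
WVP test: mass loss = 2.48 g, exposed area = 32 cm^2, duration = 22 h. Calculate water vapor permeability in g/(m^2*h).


WVP = mass_loss / (area x time) x 10000
WVP = 2.48 / (32 x 22) x 10000
WVP = 2.48 / 704 x 10000 = 35.23 g/(m^2*h)


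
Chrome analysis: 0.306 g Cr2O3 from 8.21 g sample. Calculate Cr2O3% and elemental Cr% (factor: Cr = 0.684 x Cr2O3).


Cr2O3% = 0.306 / 8.21 x 100 = 3.73%
Cr% = 3.73 x 0.684 = 2.55%


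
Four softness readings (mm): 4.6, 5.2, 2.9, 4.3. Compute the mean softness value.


Sum = 4.6 + 5.2 + 2.9 + 4.3
Mean = 17.0 / 4 = 4.25 mm


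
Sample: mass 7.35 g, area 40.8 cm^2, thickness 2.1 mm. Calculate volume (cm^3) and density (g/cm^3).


Volume = 8.568 cm^3
Density = 0.858 g/cm^3

Thickness in cm = 2.1 / 10 = 0.21 cm
Volume = 40.8 x 0.21 = 8.568 cm^3
Density = 7.35 / 8.568 = 0.858 g/cm^3


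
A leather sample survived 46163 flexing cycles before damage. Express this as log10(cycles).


4.66


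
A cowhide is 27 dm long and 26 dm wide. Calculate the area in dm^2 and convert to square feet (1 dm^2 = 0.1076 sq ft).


702 dm^2
75.54 sq ft


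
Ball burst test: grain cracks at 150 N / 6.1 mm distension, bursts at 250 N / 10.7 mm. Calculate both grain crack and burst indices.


Crack index = 150 / 6.1 = 24.6 N/mm
Burst index = 250 / 10.7 = 23.4 N/mm


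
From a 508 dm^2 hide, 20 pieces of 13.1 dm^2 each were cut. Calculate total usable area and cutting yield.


Usable area = 262.0 dm^2
Yield = 51.6%

Total usable = 20 x 13.1 = 262.0 dm^2
Yield = 262.0 / 508 x 100 = 51.6%


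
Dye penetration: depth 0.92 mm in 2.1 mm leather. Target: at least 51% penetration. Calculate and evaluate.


Penetration = 0.92 / 2.1 x 100 = 43.8%
Target: 51%
Meets target: No


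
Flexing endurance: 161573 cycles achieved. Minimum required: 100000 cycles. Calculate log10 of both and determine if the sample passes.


log10(161573) = 5.21
log10(100000) = 5.00
Passes: Yes


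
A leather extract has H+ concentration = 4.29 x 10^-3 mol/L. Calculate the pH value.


pH = -log10[H+]
pH = -log10(4.29 x 10^-3) = 2.37


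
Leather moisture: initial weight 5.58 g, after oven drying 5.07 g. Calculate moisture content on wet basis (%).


Moisture = 5.58 - 5.07 = 0.51 g
MC = 0.51 / 5.58 x 100 = 9.1%


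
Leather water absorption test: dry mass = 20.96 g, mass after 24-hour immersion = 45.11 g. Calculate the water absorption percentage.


115.2%


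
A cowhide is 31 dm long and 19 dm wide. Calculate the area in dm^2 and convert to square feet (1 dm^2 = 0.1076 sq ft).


589 dm^2
63.38 sq ft

Area = 31 x 19 = 589 dm^2
Conversion: 589 x 0.1076 = 63.38 sq ft


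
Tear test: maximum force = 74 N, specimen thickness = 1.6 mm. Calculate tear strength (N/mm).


Tear strength = force / thickness
Tear = 74 / 1.6 = 46.3 N/mm


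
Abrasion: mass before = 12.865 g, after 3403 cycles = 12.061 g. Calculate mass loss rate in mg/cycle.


Mass loss = 12.865 - 12.061 = 0.804 g
Rate = 0.804 / 3403 x 1000 = 0.236 mg/cycle


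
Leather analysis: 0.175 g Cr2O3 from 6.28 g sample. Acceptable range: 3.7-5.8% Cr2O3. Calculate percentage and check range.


Cr2O3 = 2.79%
Within range: No

Cr2O3% = 0.175 / 6.28 x 100 = 2.79%
Acceptable range: 3.7 to 5.8%
Within range: No


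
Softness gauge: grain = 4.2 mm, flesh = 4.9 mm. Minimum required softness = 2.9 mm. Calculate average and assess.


Average = (4.2 + 4.9) / 2 = 4.55 mm
Minimum = 2.9 mm
Meets requirement: Yes


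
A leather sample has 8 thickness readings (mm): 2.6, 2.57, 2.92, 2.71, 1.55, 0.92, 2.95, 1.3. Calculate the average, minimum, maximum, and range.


Average = 2.19 mm
Min = 0.92 mm
Max = 2.95 mm
Range = 2.03 mm

Sum = 17.52
Average = 17.52 / 8 = 2.19 mm
Minimum = 0.92 mm
Maximum = 2.95 mm
Range = 2.95 - 0.92 = 2.03 mm


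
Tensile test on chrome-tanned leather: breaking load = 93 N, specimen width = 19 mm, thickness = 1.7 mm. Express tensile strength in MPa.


2.88 MPa

Cross-section = 19 x 1.7 = 32.3 mm^2
TS = 93 / 32.3 = 2.88 MPa
(1 N/mm^2 = 1 MPa)


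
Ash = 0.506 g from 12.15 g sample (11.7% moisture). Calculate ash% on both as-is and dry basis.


As-is ash = 4.16%
Dry-basis ash = 4.72%

As-is ash% = 0.506 / 12.15 x 100 = 4.16%
Dry mass = 12.15 x (100 - 11.7) / 100 = 10.72845 g
Dry-basis ash% = 0.506 / 10.72845 x 100 = 4.72%


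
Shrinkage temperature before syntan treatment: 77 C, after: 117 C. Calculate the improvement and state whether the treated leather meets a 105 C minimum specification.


Improvement = 117 - 77 = 40 C
Spec check: 117 C >= 105 C? Yes


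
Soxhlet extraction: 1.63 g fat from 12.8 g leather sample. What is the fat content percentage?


12.7%

Fat content = 1.63 / 12.8 x 100
Fat = 12.7%


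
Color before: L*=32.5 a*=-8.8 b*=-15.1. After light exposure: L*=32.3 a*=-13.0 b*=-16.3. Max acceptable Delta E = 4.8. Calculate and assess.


Delta E = 4.37
Passes: Yes


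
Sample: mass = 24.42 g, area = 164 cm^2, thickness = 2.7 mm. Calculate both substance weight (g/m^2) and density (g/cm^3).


SW = 24.42 / 164 x 10000 = 1489.0 g/m^2
Volume = 164 x 2.7 / 10 = 44.28 cm^3
Density = 24.42 / 44.28 = 0.551 g/cm^3


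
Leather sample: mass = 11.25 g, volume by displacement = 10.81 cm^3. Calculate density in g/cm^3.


Density = mass / volume
Density = 11.25 / 10.81 = 1.041 g/cm^3


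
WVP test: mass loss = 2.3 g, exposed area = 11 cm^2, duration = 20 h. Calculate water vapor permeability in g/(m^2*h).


WVP = mass_loss / (area x time) x 10000
WVP = 2.3 / (11 x 20) x 10000
WVP = 2.3 / 220 x 10000 = 104.55 g/(m^2*h)


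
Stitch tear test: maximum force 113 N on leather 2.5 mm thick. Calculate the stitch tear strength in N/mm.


45.2 N/mm

Stitch tear strength = force / thickness
STS = 113 / 2.5 = 45.2 N/mm


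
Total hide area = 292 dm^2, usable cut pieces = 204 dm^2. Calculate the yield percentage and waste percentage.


Yield = 204 / 292 x 100 = 69.9%
Waste = 292 - 204 = 88 dm^2
Waste% = 100 - 69.9 = 30.1%


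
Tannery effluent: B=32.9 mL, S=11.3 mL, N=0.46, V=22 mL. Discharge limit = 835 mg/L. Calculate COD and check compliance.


COD = (32.9 - 11.3) x 0.46 x 8000 / 22 = 3613.1 mg/L
Limit: 835 mg/L
Compliant: No


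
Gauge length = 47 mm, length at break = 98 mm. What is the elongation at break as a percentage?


108.5%


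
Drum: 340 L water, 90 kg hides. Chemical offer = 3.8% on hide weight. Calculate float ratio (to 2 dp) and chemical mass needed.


Float ratio = 3.78
Chemical needed = 3.42 kg


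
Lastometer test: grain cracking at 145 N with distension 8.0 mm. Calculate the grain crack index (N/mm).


18.1 N/mm

Grain crack index = force / distension
Index = 145 / 8.0 = 18.1 N/mm


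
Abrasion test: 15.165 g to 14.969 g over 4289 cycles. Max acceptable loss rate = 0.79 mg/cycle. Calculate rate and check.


Loss = 15.165 - 14.969 = 0.196 g
Rate = 0.196 g / 4289 cycles x 1000 = 0.046 mg/cycle
Max = 0.79 mg/cycle
Passes: Yes


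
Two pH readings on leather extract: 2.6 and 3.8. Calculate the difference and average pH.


Difference = 1.2
Average pH = 3.20

Difference = |2.6 - 3.8| = 1.2
Average = (2.6 + 3.8) / 2 = 3.20


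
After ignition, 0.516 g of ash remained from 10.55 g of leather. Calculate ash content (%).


4.89%

Ash% = 0.516 / 10.55 x 100
Ash% = 4.89%


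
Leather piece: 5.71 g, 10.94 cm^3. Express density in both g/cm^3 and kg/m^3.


0.522 g/cm^3
522 kg/m^3


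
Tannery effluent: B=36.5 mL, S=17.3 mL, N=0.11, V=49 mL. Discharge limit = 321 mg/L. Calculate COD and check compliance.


COD = (36.5 - 17.3) x 0.11 x 8000 / 49 = 344.8 mg/L
Limit: 321 mg/L
Compliant: No


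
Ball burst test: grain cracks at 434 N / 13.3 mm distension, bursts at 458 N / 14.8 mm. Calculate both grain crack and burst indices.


Crack index = 32.6 N/mm
Burst index = 30.9 N/mm


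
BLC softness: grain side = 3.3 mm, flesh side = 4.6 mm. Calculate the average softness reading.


3.95 mm


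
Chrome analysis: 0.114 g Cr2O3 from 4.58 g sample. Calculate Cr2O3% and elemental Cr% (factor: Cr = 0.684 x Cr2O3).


Cr2O3% = 0.114 / 4.58 x 100 = 2.49%
Cr% = 2.49 x 0.684 = 1.70%


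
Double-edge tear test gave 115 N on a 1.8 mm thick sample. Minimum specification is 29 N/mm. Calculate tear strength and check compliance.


Tear strength = 63.9 N/mm
Compliant: Yes


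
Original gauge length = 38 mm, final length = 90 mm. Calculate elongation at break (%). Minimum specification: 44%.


Elongation = 136.8%
Meets spec: Yes

Extension = 90 - 38 = 52 mm
Elongation = 52 / 38 x 100 = 136.8%
Minimum required: 44%
Meets specification: Yes


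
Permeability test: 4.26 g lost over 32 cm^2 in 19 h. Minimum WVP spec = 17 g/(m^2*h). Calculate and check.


WVP = 4.26 / (32 x 19) x 10000 = 70.07 g/(m^2*h)
Minimum: 17 g/(m^2*h)
Meets spec: Yes


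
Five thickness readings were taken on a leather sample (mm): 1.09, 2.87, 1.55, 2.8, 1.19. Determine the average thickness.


Sum = 1.09 + 2.87 + 1.55 + 2.8 + 1.19 = 9.50
Average = 9.50 / 5 = 1.90 mm


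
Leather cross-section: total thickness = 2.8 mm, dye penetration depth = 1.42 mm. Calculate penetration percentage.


50.7%

Penetration% = 1.42 / 2.8 x 100
Penetration = 50.7%


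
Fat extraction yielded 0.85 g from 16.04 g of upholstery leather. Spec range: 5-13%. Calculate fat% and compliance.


Fat% = 0.85 / 16.04 x 100 = 5.3%
Spec range: 5-13%
Compliant: Yes


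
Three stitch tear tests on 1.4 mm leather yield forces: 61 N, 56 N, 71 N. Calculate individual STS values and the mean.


STS1 = 43.6 N/mm
STS2 = 40.0 N/mm
STS3 = 50.7 N/mm
Mean = 44.8 N/mm

STS1 = 61 / 1.4 = 43.6 N/mm
STS2 = 56 / 1.4 = 40.0 N/mm
STS3 = 71 / 1.4 = 50.7 N/mm
Mean = (43.6 + 40.0 + 50.7) / 3 = 44.8 N/mm


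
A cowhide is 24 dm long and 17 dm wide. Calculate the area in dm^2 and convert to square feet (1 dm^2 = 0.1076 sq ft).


408 dm^2
43.90 sq ft


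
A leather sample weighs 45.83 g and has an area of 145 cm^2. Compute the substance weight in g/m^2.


Substance weight = mass / area x 10000
SW = 45.83 / 145 x 10000
SW = 3160.7 g/m^2


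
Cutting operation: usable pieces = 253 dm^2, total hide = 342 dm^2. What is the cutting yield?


Yield = usable / total x 100
Yield = 253 / 342 x 100 = 74.0%


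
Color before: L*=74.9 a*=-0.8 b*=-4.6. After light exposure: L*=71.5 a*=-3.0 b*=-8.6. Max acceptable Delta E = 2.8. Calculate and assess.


Delta E = 5.69
Passes: No

dL = -3.4, da = -2.2, db = -4.0
dE = sqrt((-3.4)^2 + (-2.2)^2 + (-4.0)^2) = 5.69
Max = 2.8
Passes: No


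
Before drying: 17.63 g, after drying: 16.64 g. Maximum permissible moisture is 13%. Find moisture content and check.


MC = (17.63 - 16.64) / 17.63 x 100 = 5.6%
Maximum: 13%
Acceptable: Yes


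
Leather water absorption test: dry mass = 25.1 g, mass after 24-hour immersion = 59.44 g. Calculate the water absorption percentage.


Water absorbed = 59.44 - 25.1 = 34.34 g
WA% = 34.34 / 25.1 x 100 = 136.8%


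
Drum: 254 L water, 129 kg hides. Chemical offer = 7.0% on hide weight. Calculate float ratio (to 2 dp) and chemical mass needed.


Float ratio = 254 / 129 = 1.97
Chemical = 129 x 7.0 / 100 = 9.03 kg


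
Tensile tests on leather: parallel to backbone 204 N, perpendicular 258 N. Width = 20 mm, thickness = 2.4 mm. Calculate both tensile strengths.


Area = 20 x 2.4 = 48.0 mm^2
TS (parallel) = 204 / 48.0 = 4.25 N/mm^2
TS (perpendicular) = 258 / 48.0 = 5.38 N/mm^2


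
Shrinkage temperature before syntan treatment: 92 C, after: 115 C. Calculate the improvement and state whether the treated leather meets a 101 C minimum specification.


Improvement = 23 C
Meets 101 C spec: Yes

Improvement = 115 - 92 = 23 C
Spec check: 115 C >= 101 C? Yes


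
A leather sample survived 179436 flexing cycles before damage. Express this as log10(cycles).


5.25

log10(179436) = 5.25


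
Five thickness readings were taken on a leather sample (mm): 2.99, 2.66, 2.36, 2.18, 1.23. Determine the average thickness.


2.28 mm

Sum = 2.99 + 2.66 + 2.36 + 2.18 + 1.23 = 11.42
Average = 11.42 / 5 = 2.28 mm
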